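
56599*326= 18451274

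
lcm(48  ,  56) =336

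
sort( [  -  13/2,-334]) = [  -  334, - 13/2]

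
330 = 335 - 5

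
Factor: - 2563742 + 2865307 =5^1*11^1*5483^1 =301565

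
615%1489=615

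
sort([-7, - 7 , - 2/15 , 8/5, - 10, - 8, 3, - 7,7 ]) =[ - 10, - 8, - 7, - 7, -7 , - 2/15,8/5, 3, 7 ]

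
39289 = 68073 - 28784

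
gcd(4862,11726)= 286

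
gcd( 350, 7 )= 7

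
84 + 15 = 99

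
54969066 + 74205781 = 129174847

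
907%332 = 243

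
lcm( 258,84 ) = 3612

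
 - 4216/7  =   - 603 + 5/7= - 602.29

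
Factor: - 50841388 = - 2^2*13^1 *977719^1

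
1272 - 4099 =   -  2827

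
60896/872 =7612/109 = 69.83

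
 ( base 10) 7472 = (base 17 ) 18e9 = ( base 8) 16460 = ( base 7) 30533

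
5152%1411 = 919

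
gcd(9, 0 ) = 9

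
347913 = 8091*43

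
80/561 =80/561 = 0.14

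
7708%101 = 32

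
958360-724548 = 233812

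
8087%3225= 1637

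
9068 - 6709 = 2359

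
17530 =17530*1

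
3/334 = 3/334 =0.01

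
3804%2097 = 1707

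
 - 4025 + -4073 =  - 8098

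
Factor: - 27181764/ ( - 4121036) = 3^3*67^ ( - 1 )*389^1*647^1*15377^( - 1)=6795441/1030259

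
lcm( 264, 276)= 6072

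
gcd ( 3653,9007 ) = 1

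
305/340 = 61/68 = 0.90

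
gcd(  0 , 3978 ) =3978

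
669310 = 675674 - 6364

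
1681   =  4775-3094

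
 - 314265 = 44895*(  -  7)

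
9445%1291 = 408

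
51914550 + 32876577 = 84791127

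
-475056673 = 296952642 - 772009315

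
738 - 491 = 247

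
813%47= 14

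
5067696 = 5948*852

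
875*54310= 47521250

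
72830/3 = 72830/3 = 24276.67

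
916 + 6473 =7389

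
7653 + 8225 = 15878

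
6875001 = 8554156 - 1679155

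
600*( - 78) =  - 46800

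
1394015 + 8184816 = 9578831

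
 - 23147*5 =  - 115735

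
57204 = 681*84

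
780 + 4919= 5699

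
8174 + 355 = 8529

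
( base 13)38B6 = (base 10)8092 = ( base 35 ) 6L7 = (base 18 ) 16HA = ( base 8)17634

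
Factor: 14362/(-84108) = -167/978 = - 2^(  -  1 )*3^(-1)*163^( - 1 )*167^1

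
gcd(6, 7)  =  1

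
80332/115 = 80332/115 = 698.54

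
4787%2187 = 413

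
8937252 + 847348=9784600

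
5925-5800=125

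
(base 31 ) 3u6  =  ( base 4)323223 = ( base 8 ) 7353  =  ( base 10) 3819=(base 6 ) 25403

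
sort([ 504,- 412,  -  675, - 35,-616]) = [- 675,  -  616, - 412, - 35,504]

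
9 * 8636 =77724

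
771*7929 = 6113259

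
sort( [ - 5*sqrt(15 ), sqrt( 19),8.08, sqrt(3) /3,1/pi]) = [ - 5 * sqrt(15 ),1/pi , sqrt (3 )/3,sqrt( 19), 8.08] 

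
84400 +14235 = 98635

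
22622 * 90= 2035980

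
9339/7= 9339/7 =1334.14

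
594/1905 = 198/635 = 0.31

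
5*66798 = 333990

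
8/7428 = 2/1857 = 0.00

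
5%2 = 1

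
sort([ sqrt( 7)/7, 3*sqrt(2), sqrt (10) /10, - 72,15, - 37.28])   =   [-72, - 37.28  ,  sqrt ( 10) /10,sqrt (7 )/7, 3*sqrt( 2), 15]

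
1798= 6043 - 4245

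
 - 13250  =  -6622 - 6628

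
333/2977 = 333/2977= 0.11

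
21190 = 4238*5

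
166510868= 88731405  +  77779463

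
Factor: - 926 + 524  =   - 2^1*3^1 * 67^1 =-402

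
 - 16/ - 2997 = 16/2997 = 0.01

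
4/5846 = 2/2923 = 0.00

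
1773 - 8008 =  - 6235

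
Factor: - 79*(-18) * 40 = 56880 = 2^4*3^2*5^1*79^1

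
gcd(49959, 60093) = 9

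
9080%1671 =725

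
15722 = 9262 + 6460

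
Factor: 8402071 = 37^1*43^1*5281^1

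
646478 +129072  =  775550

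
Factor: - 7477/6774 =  - 2^(- 1 )*3^( -1) * 1129^ (-1)*7477^1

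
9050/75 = 362/3=120.67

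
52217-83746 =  - 31529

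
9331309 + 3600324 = 12931633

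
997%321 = 34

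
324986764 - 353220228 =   -  28233464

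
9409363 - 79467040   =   - 70057677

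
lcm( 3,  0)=0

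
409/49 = 8 + 17/49 =8.35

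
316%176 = 140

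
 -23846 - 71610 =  - 95456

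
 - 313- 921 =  - 1234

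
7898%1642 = 1330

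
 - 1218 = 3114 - 4332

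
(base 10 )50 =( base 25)20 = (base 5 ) 200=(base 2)110010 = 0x32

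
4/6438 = 2/3219 = 0.00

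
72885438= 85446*853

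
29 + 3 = 32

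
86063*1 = 86063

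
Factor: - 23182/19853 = -2^1*67^1*173^1 * 19853^(  -  1)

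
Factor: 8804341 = 7^1*13^1*31^1*3121^1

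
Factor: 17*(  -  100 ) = - 1700 =- 2^2*5^2*17^1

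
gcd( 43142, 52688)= 74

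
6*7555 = 45330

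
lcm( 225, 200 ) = 1800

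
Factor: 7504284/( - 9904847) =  - 2^2*3^1*773^1 * 809^1*9904847^( - 1 )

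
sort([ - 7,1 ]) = [  -  7, 1 ] 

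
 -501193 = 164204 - 665397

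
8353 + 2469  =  10822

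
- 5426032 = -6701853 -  - 1275821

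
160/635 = 32/127 = 0.25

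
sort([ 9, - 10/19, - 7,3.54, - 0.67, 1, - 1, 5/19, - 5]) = [ - 7, - 5, - 1,  -  0.67, - 10/19, 5/19,1,  3.54,9 ]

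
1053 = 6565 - 5512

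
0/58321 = 0= 0.00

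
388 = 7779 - 7391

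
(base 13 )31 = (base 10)40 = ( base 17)26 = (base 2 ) 101000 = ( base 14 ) 2c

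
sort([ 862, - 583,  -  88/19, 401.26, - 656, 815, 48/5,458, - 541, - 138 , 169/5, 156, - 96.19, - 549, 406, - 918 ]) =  [ - 918, - 656, - 583,  -  549,-541 ,-138,-96.19, - 88/19, 48/5, 169/5,156,401.26,406,458, 815,862] 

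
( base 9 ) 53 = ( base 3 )1210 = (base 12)40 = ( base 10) 48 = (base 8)60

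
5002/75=5002/75= 66.69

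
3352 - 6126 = - 2774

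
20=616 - 596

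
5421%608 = 557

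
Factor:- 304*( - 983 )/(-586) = -149416/293 = - 2^3*19^1  *293^( - 1)*983^1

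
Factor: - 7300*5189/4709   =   - 37879700/4709 =- 2^2*5^2*17^( - 1 )*73^1*277^( - 1)*5189^1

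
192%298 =192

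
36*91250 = 3285000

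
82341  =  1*82341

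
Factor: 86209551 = 3^2*9578839^1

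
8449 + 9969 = 18418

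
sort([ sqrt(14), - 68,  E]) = [ - 68,E,sqrt(14 )]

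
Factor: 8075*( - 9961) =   -  80435075 = - 5^2*7^1 * 17^1*19^1*1423^1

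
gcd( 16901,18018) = 1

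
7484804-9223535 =  -  1738731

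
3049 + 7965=11014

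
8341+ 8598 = 16939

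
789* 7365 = 5810985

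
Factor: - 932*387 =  - 360684 = - 2^2*3^2*43^1*233^1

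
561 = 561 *1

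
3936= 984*4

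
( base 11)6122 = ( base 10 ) 8131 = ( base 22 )GHD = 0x1FC3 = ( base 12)4857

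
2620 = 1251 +1369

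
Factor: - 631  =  -631^1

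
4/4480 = 1/1120 = 0.00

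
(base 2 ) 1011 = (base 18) b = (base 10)11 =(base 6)15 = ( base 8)13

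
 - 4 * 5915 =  - 23660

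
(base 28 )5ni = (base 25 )787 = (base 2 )1000111100110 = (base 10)4582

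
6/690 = 1/115 = 0.01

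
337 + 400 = 737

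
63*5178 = 326214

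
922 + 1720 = 2642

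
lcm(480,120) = 480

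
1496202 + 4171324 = 5667526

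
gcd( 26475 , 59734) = 1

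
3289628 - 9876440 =  -  6586812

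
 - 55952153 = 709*( -78917) 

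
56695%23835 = 9025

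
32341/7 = 32341/7 = 4620.14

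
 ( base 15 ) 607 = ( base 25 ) 247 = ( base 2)10101001101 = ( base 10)1357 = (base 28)1KD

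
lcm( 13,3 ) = 39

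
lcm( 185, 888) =4440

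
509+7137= 7646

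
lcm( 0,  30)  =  0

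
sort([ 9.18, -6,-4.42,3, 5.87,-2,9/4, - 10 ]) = [ - 10,  -  6,- 4.42, -2 , 9/4,3,5.87, 9.18]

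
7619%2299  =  722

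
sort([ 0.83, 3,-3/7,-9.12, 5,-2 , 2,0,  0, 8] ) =[-9.12,  -  2,-3/7,  0,0,0.83, 2,  3, 5,8]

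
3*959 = 2877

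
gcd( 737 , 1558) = 1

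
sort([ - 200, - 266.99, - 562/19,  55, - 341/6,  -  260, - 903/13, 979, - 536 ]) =[ -536,-266.99, - 260, - 200, - 903/13, - 341/6, - 562/19, 55, 979 ]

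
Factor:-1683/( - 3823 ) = 3^2*  11^1*17^1*3823^(-1)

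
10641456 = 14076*756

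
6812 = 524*13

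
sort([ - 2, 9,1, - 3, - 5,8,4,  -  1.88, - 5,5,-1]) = [ - 5, - 5 , - 3, - 2, - 1.88 ,- 1  ,  1, 4, 5,  8,9]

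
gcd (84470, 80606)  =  2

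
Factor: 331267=29^1*11423^1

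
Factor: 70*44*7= 21560 = 2^3* 5^1*7^2*11^1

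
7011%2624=1763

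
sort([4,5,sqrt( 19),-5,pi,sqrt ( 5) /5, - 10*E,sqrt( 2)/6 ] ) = [ - 10 * E, - 5,sqrt( 2) /6, sqrt( 5 )/5,pi , 4,  sqrt(19), 5] 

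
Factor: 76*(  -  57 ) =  - 4332 = - 2^2*3^1*19^2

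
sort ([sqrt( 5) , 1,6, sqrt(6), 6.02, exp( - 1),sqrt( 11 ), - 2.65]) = [ - 2.65, exp( -1), 1, sqrt(5 ),sqrt (6) , sqrt ( 11 ), 6, 6.02 ]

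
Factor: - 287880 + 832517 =544637=449^1*1213^1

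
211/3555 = 211/3555 = 0.06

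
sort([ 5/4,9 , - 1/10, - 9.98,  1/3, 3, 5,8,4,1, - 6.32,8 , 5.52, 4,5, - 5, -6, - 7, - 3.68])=[ - 9.98, - 7, - 6.32, - 6, - 5, - 3.68,-1/10,1/3, 1,5/4,3,4,4,5, 5,5.52,8, 8,9 ] 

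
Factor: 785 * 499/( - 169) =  - 5^1*13^(  -  2 ) * 157^1*499^1 = - 391715/169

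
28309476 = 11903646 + 16405830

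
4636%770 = 16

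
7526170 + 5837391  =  13363561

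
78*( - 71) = -5538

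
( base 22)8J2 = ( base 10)4292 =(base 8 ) 10304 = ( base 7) 15341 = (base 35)3HM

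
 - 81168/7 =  - 11596+4/7 = - 11595.43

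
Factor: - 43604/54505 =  - 2^2* 5^( - 1) = - 4/5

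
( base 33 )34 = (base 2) 1100111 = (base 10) 103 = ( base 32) 37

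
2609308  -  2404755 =204553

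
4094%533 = 363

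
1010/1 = 1010= 1010.00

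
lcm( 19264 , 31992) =1791552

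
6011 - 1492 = 4519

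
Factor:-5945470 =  - 2^1*5^1*241^1*2467^1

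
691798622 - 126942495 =564856127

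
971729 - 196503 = 775226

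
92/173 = 92/173= 0.53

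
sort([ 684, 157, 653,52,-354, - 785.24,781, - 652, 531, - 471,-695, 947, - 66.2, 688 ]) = [  -  785.24,-695, - 652, - 471, - 354, - 66.2, 52, 157, 531, 653, 684,688,  781 , 947]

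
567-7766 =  - 7199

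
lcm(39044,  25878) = 2225508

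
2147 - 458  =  1689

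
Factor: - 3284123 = - 751^1*4373^1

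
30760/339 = 90 + 250/339=90.74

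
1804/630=902/315=2.86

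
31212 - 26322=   4890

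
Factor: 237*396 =2^2 * 3^3*11^1 * 79^1=93852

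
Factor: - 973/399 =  - 139/57 = -3^ ( - 1 )*19^ ( - 1 ) * 139^1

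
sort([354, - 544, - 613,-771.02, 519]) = [ - 771.02,-613, - 544,354 , 519 ]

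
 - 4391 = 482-4873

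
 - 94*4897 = - 460318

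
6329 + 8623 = 14952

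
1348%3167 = 1348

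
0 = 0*80091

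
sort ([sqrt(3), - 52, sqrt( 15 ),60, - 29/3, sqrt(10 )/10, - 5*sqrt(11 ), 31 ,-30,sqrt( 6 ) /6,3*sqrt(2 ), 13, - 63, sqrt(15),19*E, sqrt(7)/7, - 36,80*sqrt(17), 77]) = [  -  63, - 52  , - 36, - 30, - 5*sqrt ( 11), - 29/3,  sqrt(10 )/10, sqrt(7)/7,sqrt(6)/6, sqrt(3),sqrt( 15), sqrt (15 ), 3*sqrt( 2), 13,31  ,  19 * E,60 , 77, 80*sqrt(17 ) ]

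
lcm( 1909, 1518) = 125994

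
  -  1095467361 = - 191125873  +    -  904341488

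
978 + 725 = 1703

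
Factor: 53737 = 17^1*29^1*109^1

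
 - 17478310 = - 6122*2855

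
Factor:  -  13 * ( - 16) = 208 =2^4*13^1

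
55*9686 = 532730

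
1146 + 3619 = 4765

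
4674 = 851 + 3823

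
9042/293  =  30 + 252/293 = 30.86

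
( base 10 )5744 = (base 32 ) 5JG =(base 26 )8co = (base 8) 13160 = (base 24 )9n8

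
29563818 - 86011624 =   -  56447806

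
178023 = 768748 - 590725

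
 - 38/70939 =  - 1+70901/70939 = - 0.00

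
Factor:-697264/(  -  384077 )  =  2^4 * 23^( - 1)*  16699^(-1) * 43579^1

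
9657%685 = 67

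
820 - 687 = 133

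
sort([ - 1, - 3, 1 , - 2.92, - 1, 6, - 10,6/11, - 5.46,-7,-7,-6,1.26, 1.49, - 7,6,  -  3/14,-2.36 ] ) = [  -  10,-7, - 7, - 7 , - 6, - 5.46, - 3, - 2.92,- 2.36, - 1, - 1, -3/14,6/11,1,1.26, 1.49,6, 6 ]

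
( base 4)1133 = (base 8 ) 137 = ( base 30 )35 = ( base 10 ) 95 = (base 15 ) 65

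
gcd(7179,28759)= 1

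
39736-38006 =1730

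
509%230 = 49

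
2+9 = 11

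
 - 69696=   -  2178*32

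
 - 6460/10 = - 646=-646.00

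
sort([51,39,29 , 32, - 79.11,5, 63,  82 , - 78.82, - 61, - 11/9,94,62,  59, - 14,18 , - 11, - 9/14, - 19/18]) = [ - 79.11,-78.82, - 61, - 14, - 11, - 11/9, - 19/18, - 9/14, 5, 18, 29,  32, 39,  51,59,62,63,82 , 94]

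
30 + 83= 113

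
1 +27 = 28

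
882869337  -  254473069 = 628396268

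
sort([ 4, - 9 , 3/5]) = [ - 9,3/5, 4]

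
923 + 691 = 1614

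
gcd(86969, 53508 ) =1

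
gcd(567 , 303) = 3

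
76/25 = 3 + 1/25=3.04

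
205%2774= 205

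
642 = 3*214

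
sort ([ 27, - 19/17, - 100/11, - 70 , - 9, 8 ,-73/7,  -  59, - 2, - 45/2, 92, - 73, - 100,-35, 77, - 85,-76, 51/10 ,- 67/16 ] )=[  -  100, - 85,- 76,- 73, - 70,-59 , - 35, - 45/2, - 73/7,-100/11 ,-9, - 67/16, - 2, - 19/17,51/10,8,  27,77,92 ] 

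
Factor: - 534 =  - 2^1*3^1*89^1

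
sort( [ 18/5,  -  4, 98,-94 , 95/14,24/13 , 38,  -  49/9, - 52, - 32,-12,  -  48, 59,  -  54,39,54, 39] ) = [ - 94, - 54,  -  52, - 48,- 32, -12, -49/9,  -  4,24/13 , 18/5, 95/14,38,39, 39,54,59,98]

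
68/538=34/269 = 0.13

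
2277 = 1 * 2277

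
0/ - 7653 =0/1 = - 0.00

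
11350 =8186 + 3164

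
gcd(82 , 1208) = 2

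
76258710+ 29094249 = 105352959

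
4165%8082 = 4165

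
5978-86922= - 80944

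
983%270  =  173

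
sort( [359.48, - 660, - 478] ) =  [ - 660, - 478, 359.48 ] 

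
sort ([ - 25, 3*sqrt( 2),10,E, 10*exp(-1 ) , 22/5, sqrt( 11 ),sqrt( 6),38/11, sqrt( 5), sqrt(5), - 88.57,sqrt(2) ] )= [-88.57,  -  25, sqrt( 2 ), sqrt( 5), sqrt( 5 ), sqrt( 6), E,sqrt(11), 38/11 , 10*exp( - 1),3*sqrt(2 ), 22/5,10]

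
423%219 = 204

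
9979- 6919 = 3060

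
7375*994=7330750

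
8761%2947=2867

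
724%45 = 4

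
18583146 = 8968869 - -9614277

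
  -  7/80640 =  - 1/11520 = - 0.00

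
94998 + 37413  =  132411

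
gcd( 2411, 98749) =1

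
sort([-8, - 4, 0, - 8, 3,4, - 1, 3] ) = [ - 8, - 8, - 4, -1, 0,3,3 , 4 ] 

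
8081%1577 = 196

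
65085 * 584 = 38009640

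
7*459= 3213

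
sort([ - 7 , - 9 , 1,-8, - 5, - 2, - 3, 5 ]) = [ - 9, - 8, - 7, - 5, - 3, - 2,1,5] 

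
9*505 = 4545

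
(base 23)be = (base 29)96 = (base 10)267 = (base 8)413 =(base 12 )1A3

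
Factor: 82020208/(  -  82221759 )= - 2^4 * 3^( - 2 ) * 19^( - 1)*23^1*97^( - 1)*107^1*2083^1*4957^( - 1 )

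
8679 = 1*8679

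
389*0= 0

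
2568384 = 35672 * 72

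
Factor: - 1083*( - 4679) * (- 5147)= - 26081686479 = -3^1*19^2 * 4679^1*5147^1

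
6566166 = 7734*849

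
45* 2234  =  100530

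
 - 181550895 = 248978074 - 430528969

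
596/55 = 596/55 = 10.84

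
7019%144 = 107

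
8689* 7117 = 61839613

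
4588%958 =756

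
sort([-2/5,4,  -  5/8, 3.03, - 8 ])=[-8, - 5/8, - 2/5,3.03, 4]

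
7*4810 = 33670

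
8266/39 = 8266/39 = 211.95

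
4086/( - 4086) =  - 1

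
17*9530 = 162010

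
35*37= 1295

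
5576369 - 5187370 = 388999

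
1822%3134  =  1822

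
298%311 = 298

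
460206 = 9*51134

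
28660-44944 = - 16284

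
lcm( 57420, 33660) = 976140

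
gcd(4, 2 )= 2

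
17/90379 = 17/90379 = 0.00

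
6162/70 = 3081/35 = 88.03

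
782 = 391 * 2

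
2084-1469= 615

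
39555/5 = 7911 =7911.00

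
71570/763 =71570/763 = 93.80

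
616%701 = 616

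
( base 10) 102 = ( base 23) 4A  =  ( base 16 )66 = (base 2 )1100110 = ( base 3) 10210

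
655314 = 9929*66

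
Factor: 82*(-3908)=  - 320456 = - 2^3*41^1 * 977^1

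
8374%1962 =526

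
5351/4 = 1337 + 3/4  =  1337.75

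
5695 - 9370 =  - 3675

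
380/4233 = 380/4233=0.09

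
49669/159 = 312 + 61/159 = 312.38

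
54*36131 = 1951074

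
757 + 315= 1072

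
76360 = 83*920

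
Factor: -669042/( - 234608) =981/344 = 2^ ( -3 )*3^2*43^ ( - 1)* 109^1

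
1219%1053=166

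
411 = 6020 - 5609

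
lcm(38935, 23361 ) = 116805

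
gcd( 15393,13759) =1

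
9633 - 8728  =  905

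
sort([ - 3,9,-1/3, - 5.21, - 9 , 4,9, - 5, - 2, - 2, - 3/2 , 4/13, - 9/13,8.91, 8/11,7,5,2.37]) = [ - 9,-5.21 , - 5, - 3, - 2, - 2, - 3/2,  -  9/13, - 1/3,4/13,8/11,2.37,4,5, 7,8.91,9, 9 ]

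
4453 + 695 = 5148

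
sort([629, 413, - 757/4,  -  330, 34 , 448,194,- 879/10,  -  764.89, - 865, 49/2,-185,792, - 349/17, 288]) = [  -  865, - 764.89, -330,-757/4, - 185, - 879/10, - 349/17, 49/2, 34, 194, 288, 413,  448, 629, 792]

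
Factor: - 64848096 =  - 2^5* 3^2 *225167^1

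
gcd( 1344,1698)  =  6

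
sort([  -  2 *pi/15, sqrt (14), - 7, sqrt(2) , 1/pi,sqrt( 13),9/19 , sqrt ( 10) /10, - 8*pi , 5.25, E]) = [  -  8*pi, - 7,  -  2*pi/15, sqrt( 10) /10,1/pi , 9/19 , sqrt(2),E, sqrt( 13 ), sqrt ( 14), 5.25]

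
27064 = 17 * 1592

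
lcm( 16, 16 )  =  16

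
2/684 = 1/342 = 0.00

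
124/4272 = 31/1068 = 0.03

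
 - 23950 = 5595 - 29545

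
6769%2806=1157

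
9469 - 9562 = - 93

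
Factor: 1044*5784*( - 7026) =-2^6 *3^4 * 29^1 * 241^1*1171^1 = -42426472896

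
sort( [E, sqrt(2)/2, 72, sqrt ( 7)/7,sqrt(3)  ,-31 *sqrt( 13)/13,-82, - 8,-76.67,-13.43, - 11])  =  [  -  82, - 76.67, - 13.43, - 11, - 31*sqrt( 13 )/13 , -8, sqrt(7)/7, sqrt( 2)/2, sqrt (3 ),E,72 ] 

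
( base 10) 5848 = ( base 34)520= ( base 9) 8017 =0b1011011011000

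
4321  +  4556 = 8877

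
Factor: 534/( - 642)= - 89/107 = - 89^1*107^( - 1 ) 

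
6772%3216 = 340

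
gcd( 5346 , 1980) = 198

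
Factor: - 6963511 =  - 37^1*53^2*67^1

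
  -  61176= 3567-64743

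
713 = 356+357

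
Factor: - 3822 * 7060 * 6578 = -2^4*3^1*5^1 * 7^2*11^1*13^2 * 23^1 * 353^1 = - 177496278960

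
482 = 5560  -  5078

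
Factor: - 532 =-2^2*7^1*19^1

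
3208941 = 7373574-4164633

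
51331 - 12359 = 38972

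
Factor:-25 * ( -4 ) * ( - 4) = - 2^4*5^2 = -400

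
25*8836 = 220900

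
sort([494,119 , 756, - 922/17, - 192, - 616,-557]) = [ - 616, - 557, - 192, - 922/17,  119, 494,756] 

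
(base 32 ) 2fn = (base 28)373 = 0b100111110111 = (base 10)2551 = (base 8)4767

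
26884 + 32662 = 59546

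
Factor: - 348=  -  2^2*3^1*29^1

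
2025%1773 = 252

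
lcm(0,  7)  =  0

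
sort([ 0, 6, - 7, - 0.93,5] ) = [ - 7, - 0.93, 0,5,6]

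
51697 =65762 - 14065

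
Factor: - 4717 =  - 53^1*89^1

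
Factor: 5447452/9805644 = 1361863/2451411 = 3^(-3 )*19^1*229^1*313^1 * 90793^( -1) 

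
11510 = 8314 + 3196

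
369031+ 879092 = 1248123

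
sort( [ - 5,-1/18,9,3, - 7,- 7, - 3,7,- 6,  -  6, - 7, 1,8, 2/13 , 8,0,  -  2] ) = [ - 7,  -  7, - 7, - 6, - 6, - 5,-3,  -  2, - 1/18, 0,2/13,1, 3,7,8,8,9]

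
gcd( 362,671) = 1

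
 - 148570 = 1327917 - 1476487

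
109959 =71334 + 38625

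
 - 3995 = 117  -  4112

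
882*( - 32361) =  - 28542402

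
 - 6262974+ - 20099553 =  - 26362527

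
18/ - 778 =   -  1 + 380/389  =  - 0.02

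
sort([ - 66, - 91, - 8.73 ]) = [ - 91,-66, - 8.73 ]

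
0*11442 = 0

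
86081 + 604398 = 690479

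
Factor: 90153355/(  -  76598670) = - 18030671/15319734 = - 2^(-1)*3^( - 1 )*83^1*109^1* 1993^1*2553289^( -1 )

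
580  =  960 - 380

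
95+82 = 177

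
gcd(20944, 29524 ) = 44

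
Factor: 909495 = 3^3*5^1 * 6737^1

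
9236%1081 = 588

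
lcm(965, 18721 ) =93605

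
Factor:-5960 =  - 2^3*5^1 * 149^1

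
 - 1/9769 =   -  1 + 9768/9769 = -0.00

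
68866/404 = 170 + 93/202=170.46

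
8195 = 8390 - 195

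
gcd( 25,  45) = 5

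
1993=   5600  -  3607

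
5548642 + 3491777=9040419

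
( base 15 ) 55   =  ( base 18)48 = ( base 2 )1010000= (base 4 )1100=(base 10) 80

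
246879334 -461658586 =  - 214779252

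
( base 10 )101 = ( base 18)5b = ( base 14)73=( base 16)65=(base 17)5g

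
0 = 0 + 0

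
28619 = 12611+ 16008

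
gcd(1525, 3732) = 1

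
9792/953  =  10 + 262/953 = 10.27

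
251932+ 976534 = 1228466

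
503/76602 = 503/76602 =0.01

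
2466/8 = 308  +  1/4 = 308.25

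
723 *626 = 452598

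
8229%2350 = 1179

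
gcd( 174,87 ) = 87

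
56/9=56/9 = 6.22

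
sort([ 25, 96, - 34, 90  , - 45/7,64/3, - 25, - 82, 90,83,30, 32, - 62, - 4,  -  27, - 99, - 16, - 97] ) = [ - 99 , - 97,- 82, - 62, - 34, - 27,-25, - 16,-45/7 , - 4,  64/3,25,30, 32, 83, 90,  90,96] 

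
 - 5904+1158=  - 4746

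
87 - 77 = 10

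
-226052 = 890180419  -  890406471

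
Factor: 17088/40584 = 2^3*19^( - 1)  =  8/19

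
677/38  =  17 + 31/38 = 17.82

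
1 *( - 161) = -161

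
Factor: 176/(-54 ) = -2^3*3^( - 3)*11^1 = -88/27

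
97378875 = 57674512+39704363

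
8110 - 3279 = 4831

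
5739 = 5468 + 271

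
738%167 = 70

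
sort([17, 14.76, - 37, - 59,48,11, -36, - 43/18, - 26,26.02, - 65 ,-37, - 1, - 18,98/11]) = [ - 65, - 59, - 37, - 37, - 36,-26, - 18, -43/18, - 1,98/11, 11, 14.76,17,26.02,48]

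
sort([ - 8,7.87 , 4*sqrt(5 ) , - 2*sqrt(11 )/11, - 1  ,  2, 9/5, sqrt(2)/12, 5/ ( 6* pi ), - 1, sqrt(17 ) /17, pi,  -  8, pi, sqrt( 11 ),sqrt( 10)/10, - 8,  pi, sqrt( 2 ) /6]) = [ - 8 ,-8, - 8, - 1, - 1, - 2*sqrt(11 ) /11, sqrt ( 2 ) /12, sqrt(  2 ) /6, sqrt ( 17 ) /17,5/ ( 6 * pi), sqrt(10 ) /10, 9/5, 2,pi,  pi, pi, sqrt(11 ), 7.87,4*sqrt(5) ]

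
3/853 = 3/853 = 0.00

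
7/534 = 7/534 = 0.01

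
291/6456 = 97/2152 = 0.05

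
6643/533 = 511/41 = 12.46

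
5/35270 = 1/7054 = 0.00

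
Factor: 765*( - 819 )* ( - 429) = 268783515 = 3^5 *5^1*7^1*11^1*13^2*17^1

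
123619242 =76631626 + 46987616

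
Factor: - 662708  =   - 2^2*29^2*197^1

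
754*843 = 635622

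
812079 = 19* 42741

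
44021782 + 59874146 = 103895928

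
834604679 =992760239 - 158155560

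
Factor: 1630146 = 2^1*3^1*7^1*37^1 * 1049^1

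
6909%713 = 492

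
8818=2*4409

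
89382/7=12768 + 6/7 =12768.86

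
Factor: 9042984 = 2^3*3^2 *125597^1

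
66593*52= 3462836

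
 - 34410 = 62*( - 555)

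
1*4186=4186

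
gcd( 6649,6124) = 1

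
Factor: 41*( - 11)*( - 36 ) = 16236 = 2^2*3^2*11^1*41^1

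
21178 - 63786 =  - 42608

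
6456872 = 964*6698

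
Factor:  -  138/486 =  - 3^( - 4 ) * 23^1 = - 23/81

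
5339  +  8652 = 13991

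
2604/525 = 124/25 = 4.96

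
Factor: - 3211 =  - 13^2*19^1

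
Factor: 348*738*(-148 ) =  - 2^5*3^3 * 29^1*37^1*41^1 = - 38009952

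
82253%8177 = 483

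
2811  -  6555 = - 3744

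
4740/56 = 1185/14 = 84.64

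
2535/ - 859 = - 3 + 42/859= - 2.95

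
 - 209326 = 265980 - 475306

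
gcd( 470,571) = 1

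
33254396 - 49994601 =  - 16740205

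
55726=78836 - 23110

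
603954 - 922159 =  - 318205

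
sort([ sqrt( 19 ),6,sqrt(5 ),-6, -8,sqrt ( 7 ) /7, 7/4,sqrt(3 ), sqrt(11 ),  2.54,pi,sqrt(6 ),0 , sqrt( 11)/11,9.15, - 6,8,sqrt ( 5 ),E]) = [ - 8, - 6,- 6, 0,sqrt( 11)/11,  sqrt(7)/7, sqrt( 3),7/4, sqrt ( 5 ), sqrt( 5), sqrt (6),2.54 , E,pi, sqrt ( 11),sqrt(19),  6  ,  8,9.15 ] 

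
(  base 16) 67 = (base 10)103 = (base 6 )251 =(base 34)31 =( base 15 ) 6D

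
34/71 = 34/71 = 0.48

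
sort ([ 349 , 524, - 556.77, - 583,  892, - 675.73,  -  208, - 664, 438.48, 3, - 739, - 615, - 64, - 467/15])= [ - 739 , - 675.73, - 664, - 615, - 583, - 556.77  , - 208, - 64, - 467/15,3,  349 , 438.48,524 , 892] 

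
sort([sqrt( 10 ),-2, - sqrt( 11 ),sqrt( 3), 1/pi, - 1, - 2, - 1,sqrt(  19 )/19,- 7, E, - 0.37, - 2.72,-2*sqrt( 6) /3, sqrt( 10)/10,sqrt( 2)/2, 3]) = [ - 7,-sqrt(11 ), - 2.72, - 2, - 2, - 2 * sqrt(6 )/3, - 1,-1 ,- 0.37, sqrt (19 ) /19,  sqrt( 10)/10, 1/pi, sqrt( 2 )/2, sqrt( 3), E,3,sqrt(10)]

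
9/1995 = 3/665 = 0.00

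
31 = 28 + 3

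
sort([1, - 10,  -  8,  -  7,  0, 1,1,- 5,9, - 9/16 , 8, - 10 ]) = [ - 10, - 10, - 8, - 7, - 5, - 9/16,  0, 1,1,1, 8  ,  9] 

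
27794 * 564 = 15675816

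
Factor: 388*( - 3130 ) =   -  2^3*5^1* 97^1*313^1 = - 1214440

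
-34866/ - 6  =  5811/1 = 5811.00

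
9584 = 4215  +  5369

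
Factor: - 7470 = -2^1 * 3^2*5^1*83^1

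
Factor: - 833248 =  - 2^5 * 13^1*2003^1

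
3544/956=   886/239=3.71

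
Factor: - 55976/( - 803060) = 2^1*5^( - 1 )*6997^1 * 40153^( - 1) = 13994/200765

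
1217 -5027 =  - 3810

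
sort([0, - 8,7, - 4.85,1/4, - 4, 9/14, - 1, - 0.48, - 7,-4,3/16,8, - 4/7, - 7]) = [ - 8, - 7, - 7, - 4.85,- 4, - 4, - 1, - 4/7 ,-0.48, 0, 3/16,  1/4  ,  9/14 , 7 , 8]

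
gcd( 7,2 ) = 1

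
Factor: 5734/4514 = 47/37= 37^ (  -  1)*47^1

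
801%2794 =801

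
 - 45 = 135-180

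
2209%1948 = 261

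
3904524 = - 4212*(- 927 )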